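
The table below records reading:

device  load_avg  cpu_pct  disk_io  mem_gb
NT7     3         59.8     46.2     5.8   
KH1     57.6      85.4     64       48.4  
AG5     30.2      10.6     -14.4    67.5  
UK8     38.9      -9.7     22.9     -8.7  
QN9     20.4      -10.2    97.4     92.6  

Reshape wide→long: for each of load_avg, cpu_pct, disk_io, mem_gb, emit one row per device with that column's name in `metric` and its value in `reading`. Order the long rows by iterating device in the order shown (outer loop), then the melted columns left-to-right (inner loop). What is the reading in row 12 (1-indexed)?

20 rows total (5 × 4). Row 12: index ⌊(12-1)/4⌋ = 2 into device → AG5; (12-1) mod 4 = 3 into the melted columns → mem_gb.
So row 12 is (AG5, mem_gb, 67.5); reading = 67.5.

67.5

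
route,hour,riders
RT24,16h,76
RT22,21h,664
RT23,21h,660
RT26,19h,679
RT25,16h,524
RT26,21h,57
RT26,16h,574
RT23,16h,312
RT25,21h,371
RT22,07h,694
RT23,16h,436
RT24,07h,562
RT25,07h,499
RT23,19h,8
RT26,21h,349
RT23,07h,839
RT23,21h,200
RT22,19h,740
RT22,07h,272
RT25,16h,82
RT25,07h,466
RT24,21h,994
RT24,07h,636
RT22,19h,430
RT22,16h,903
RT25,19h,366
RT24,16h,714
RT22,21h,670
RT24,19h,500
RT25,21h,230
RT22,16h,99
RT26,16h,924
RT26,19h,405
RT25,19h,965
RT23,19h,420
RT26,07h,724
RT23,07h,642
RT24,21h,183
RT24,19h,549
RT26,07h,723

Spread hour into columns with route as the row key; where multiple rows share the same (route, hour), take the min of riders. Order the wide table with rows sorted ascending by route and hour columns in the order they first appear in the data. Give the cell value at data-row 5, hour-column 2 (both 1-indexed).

With rows sorted ascending by route, row 5 is route=RT26. hour columns in first-appearance order: 16h, 21h, 19h, 07h; column 2 is 21h.
Long rows with route=RT26, hour=21h: min(57, 349) = 57.

57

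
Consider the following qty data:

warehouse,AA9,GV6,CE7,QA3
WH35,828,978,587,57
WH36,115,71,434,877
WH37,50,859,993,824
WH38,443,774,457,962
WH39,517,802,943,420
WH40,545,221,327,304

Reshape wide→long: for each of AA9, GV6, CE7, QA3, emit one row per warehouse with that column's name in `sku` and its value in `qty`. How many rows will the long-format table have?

6 warehouse values × 4 melted columns = 24 rows.

24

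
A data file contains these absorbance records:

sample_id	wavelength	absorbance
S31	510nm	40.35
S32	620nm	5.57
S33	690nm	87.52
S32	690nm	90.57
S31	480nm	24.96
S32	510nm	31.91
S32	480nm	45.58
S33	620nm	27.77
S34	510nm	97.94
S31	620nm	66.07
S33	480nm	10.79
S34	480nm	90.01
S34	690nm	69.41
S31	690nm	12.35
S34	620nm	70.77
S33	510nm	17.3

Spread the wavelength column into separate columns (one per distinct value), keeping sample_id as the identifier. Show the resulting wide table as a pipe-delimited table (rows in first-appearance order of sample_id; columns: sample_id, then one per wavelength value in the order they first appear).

Columns: sample_id plus the 4 distinct wavelength values (510nm, 620nm, 690nm, 480nm).
For example, row S31 column 510nm takes absorbance=40.35 from the long row (S31, 510nm).

| sample_id | 510nm | 620nm | 690nm | 480nm |
| S31 | 40.35 | 66.07 | 12.35 | 24.96 |
| S32 | 31.91 | 5.57 | 90.57 | 45.58 |
| S33 | 17.3 | 27.77 | 87.52 | 10.79 |
| S34 | 97.94 | 70.77 | 69.41 | 90.01 |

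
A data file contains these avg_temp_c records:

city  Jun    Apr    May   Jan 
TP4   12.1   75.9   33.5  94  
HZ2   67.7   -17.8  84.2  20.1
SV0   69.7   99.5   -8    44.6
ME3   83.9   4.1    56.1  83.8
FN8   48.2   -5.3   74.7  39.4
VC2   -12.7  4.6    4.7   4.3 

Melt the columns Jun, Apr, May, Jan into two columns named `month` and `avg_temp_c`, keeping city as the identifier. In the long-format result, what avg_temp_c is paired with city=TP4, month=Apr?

75.9

Unpivoting turns each (city, wide-column) pair into one long row.
The wide cell at row TP4, column Apr holds 75.9, so the long row (TP4, Apr) has avg_temp_c=75.9.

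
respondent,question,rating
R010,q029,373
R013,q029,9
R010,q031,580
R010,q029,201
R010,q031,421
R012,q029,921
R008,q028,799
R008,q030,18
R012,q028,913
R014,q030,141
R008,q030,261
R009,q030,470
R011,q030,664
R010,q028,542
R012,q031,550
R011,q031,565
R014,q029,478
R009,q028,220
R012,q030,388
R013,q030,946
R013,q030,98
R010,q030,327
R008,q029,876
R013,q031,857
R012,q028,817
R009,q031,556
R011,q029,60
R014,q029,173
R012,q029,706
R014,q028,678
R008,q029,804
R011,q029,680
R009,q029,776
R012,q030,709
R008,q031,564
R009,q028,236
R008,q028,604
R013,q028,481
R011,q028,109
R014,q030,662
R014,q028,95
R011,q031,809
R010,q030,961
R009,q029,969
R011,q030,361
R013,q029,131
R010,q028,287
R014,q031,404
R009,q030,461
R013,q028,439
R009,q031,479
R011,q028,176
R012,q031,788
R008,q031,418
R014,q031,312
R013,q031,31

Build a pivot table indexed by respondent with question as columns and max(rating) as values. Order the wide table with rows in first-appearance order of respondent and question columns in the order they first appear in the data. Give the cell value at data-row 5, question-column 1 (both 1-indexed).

478

With rows in first-appearance order of respondent, row 5 is respondent=R014. question columns in first-appearance order: q029, q031, q028, q030; column 1 is q029.
Long rows with respondent=R014, question=q029: max(478, 173) = 478.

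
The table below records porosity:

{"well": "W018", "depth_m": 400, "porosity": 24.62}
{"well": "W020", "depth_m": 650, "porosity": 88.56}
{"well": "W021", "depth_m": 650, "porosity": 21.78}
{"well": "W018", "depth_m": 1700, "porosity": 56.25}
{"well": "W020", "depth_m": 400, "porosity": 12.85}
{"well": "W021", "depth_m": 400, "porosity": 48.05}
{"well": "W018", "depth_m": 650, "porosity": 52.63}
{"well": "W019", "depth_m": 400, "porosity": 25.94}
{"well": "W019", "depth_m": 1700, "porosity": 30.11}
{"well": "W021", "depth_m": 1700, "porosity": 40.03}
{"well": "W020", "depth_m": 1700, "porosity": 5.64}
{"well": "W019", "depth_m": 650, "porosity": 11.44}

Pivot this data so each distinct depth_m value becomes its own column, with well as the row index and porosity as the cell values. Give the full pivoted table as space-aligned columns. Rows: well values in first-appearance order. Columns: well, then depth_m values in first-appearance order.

Columns: well plus the 3 distinct depth_m values (400, 650, 1700).
For example, row W018 column 400 takes porosity=24.62 from the long row (W018, 400).

well  400    650    1700 
W018  24.62  52.63  56.25
W020  12.85  88.56  5.64 
W021  48.05  21.78  40.03
W019  25.94  11.44  30.11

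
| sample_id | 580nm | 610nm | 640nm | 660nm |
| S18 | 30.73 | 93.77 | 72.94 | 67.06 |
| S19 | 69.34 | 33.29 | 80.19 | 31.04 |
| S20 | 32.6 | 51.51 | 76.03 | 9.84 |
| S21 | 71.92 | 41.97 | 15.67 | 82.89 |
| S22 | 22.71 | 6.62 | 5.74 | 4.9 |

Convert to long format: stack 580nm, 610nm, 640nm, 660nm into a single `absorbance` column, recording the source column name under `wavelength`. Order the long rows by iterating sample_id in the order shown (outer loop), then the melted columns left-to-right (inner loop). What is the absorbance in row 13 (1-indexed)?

20 rows total (5 × 4). Row 13: index ⌊(13-1)/4⌋ = 3 into sample_id → S21; (13-1) mod 4 = 0 into the melted columns → 580nm.
So row 13 is (S21, 580nm, 71.92); absorbance = 71.92.

71.92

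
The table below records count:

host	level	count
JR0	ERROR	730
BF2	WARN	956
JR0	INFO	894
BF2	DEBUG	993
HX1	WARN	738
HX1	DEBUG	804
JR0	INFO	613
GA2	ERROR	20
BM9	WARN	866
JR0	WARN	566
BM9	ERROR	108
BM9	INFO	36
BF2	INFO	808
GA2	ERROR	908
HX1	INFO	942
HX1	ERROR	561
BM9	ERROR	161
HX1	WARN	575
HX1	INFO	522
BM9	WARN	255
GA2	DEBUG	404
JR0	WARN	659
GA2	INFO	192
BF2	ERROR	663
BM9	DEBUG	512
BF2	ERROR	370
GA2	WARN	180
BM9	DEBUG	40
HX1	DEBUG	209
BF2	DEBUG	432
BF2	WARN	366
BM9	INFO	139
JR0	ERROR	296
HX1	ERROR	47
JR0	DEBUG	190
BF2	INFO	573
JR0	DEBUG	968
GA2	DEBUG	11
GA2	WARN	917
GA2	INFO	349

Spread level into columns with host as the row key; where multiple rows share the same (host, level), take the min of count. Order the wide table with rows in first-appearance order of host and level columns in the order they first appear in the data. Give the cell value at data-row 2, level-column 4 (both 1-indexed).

With rows in first-appearance order of host, row 2 is host=BF2. level columns in first-appearance order: ERROR, WARN, INFO, DEBUG; column 4 is DEBUG.
Long rows with host=BF2, level=DEBUG: min(993, 432) = 432.

432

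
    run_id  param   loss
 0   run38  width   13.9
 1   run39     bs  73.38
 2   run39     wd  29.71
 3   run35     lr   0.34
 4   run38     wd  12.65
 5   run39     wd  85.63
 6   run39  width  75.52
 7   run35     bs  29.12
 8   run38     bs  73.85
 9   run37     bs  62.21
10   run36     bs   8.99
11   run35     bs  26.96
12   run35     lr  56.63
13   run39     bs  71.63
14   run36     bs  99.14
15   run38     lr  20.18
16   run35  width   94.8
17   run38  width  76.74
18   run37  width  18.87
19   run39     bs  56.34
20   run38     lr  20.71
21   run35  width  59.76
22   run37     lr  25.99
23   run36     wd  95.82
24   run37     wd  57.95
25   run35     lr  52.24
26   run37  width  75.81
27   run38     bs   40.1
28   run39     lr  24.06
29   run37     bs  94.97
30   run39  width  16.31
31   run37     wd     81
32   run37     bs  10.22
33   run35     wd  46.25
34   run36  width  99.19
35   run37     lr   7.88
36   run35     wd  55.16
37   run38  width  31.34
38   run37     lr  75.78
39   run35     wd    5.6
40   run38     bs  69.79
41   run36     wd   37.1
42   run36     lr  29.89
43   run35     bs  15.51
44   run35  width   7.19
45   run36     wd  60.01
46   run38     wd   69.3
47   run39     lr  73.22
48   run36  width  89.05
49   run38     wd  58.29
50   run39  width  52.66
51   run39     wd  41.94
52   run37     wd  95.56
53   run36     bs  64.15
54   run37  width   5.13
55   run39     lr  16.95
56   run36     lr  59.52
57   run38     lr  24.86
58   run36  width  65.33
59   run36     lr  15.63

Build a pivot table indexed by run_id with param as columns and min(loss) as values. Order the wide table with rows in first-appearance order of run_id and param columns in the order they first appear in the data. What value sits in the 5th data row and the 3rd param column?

37.1

With rows in first-appearance order of run_id, row 5 is run_id=run36. param columns in first-appearance order: width, bs, wd, lr; column 3 is wd.
Long rows with run_id=run36, param=wd: min(95.82, 37.1, 60.01) = 37.1.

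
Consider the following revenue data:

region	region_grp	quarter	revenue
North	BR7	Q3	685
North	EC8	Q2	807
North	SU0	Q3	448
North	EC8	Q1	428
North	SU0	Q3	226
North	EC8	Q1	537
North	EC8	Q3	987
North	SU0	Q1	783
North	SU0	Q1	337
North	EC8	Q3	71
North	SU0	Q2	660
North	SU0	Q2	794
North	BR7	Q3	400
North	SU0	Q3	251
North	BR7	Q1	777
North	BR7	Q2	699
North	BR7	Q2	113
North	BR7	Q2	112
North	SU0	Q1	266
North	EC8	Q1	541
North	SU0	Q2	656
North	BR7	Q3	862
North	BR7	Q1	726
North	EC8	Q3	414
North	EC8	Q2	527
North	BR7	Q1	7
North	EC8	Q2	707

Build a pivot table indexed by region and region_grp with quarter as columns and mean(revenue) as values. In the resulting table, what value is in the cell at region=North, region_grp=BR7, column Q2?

Rows with region=North, region_grp=BR7 and quarter=Q2: revenue values are 699, 113, 112.
(699 + 113 + 112) / 3 = 308.

308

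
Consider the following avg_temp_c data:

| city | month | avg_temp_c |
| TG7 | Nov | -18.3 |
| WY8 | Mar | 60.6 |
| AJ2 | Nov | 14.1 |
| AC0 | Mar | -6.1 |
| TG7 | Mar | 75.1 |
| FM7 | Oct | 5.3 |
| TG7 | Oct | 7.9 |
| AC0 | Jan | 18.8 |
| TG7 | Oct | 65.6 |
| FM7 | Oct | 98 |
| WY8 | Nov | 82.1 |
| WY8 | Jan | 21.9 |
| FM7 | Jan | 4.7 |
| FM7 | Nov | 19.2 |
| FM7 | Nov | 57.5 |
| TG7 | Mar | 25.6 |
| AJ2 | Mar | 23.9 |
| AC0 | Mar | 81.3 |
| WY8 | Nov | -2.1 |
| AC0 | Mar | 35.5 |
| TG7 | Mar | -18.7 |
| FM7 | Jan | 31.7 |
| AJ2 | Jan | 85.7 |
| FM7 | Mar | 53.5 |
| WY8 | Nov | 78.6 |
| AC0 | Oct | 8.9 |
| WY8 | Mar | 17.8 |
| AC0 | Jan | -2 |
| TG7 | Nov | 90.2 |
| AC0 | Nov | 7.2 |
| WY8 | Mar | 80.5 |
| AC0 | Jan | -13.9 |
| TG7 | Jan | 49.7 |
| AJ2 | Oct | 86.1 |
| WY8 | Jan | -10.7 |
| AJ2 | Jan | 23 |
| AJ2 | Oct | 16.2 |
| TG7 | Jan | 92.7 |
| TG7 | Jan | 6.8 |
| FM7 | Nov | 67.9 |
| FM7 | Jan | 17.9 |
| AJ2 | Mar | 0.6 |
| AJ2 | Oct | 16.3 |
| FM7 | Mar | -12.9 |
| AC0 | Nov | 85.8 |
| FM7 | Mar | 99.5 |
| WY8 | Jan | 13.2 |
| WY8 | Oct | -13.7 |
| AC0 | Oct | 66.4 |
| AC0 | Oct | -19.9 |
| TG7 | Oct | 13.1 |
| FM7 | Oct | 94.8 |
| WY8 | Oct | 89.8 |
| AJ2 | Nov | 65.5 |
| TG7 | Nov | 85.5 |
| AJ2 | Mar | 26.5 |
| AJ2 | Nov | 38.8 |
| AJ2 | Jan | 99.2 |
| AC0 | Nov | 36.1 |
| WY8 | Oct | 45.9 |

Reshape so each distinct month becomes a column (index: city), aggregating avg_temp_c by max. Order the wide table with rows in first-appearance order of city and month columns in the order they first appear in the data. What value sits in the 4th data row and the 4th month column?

18.8

With rows in first-appearance order of city, row 4 is city=AC0. month columns in first-appearance order: Nov, Mar, Oct, Jan; column 4 is Jan.
Long rows with city=AC0, month=Jan: max(18.8, -2, -13.9) = 18.8.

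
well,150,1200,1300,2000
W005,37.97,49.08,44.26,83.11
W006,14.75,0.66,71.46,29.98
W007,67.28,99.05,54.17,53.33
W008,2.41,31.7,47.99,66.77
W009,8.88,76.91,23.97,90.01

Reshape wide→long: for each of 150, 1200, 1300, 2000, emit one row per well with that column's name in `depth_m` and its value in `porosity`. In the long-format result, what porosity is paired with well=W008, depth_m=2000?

Unpivoting turns each (well, wide-column) pair into one long row.
The wide cell at row W008, column 2000 holds 66.77, so the long row (W008, 2000) has porosity=66.77.

66.77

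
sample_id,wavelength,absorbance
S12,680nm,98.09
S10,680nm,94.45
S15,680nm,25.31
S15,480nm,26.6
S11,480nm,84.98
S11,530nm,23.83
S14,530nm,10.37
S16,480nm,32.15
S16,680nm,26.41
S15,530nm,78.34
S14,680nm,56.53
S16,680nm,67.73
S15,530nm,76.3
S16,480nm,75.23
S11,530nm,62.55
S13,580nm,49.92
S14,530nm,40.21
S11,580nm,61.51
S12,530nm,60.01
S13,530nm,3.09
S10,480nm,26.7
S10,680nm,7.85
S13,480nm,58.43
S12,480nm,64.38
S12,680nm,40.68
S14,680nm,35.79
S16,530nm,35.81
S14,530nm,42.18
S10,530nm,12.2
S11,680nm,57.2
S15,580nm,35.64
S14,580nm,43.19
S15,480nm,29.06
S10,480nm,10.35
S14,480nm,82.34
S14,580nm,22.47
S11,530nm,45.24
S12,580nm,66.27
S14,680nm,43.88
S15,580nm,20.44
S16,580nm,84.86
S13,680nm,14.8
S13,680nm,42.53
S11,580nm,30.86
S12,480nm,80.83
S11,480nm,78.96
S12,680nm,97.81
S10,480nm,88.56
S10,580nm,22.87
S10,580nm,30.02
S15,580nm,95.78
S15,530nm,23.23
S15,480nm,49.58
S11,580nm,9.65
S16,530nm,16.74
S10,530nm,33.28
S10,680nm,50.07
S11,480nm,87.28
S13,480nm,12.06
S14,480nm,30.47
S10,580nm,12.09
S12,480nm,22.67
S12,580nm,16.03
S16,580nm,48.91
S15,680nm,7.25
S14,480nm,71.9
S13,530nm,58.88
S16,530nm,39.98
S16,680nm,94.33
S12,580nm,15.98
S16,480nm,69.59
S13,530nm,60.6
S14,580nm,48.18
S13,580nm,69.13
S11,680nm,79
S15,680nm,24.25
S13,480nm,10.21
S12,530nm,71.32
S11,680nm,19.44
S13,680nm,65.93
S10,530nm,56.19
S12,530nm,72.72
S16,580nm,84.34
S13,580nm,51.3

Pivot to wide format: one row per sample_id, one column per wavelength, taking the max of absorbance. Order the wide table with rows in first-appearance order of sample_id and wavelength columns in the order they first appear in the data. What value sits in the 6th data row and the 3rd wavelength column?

39.98

With rows in first-appearance order of sample_id, row 6 is sample_id=S16. wavelength columns in first-appearance order: 680nm, 480nm, 530nm, 580nm; column 3 is 530nm.
Long rows with sample_id=S16, wavelength=530nm: max(35.81, 16.74, 39.98) = 39.98.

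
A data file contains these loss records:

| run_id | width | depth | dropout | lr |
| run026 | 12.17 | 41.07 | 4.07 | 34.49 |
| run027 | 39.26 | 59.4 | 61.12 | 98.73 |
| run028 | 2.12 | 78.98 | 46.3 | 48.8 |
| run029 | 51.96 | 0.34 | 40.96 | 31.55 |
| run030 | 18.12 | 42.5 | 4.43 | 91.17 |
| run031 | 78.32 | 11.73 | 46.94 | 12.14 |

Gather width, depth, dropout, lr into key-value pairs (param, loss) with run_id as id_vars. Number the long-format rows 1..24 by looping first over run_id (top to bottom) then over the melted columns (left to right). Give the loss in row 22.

24 rows total (6 × 4). Row 22: index ⌊(22-1)/4⌋ = 5 into run_id → run031; (22-1) mod 4 = 1 into the melted columns → depth.
So row 22 is (run031, depth, 11.73); loss = 11.73.

11.73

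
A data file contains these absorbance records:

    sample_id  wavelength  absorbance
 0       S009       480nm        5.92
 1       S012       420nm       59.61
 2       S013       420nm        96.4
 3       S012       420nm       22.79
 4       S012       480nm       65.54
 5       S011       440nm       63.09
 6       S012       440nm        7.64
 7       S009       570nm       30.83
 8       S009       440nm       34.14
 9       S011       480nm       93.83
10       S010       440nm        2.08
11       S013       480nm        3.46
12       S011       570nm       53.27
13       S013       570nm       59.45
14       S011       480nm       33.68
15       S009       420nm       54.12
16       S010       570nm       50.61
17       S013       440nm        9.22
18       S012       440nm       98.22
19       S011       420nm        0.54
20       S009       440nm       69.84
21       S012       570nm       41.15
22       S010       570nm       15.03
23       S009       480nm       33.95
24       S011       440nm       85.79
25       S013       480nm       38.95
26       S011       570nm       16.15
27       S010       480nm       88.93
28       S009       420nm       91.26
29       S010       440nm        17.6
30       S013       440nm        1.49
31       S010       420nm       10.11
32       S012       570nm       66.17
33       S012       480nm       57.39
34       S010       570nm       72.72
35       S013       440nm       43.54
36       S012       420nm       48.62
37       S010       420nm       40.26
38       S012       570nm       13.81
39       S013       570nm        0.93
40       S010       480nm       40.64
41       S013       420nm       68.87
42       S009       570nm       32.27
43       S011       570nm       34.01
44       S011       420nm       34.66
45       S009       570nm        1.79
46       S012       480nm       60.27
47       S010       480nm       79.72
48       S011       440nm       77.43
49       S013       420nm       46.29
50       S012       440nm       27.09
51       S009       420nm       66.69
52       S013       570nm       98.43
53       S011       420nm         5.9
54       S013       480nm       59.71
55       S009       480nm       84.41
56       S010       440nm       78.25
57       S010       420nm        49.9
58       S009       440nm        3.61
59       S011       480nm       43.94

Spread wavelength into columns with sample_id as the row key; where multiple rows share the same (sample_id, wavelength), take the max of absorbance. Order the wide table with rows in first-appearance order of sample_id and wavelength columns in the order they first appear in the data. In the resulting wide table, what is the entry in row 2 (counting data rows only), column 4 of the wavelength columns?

With rows in first-appearance order of sample_id, row 2 is sample_id=S012. wavelength columns in first-appearance order: 480nm, 420nm, 440nm, 570nm; column 4 is 570nm.
Long rows with sample_id=S012, wavelength=570nm: max(41.15, 66.17, 13.81) = 66.17.

66.17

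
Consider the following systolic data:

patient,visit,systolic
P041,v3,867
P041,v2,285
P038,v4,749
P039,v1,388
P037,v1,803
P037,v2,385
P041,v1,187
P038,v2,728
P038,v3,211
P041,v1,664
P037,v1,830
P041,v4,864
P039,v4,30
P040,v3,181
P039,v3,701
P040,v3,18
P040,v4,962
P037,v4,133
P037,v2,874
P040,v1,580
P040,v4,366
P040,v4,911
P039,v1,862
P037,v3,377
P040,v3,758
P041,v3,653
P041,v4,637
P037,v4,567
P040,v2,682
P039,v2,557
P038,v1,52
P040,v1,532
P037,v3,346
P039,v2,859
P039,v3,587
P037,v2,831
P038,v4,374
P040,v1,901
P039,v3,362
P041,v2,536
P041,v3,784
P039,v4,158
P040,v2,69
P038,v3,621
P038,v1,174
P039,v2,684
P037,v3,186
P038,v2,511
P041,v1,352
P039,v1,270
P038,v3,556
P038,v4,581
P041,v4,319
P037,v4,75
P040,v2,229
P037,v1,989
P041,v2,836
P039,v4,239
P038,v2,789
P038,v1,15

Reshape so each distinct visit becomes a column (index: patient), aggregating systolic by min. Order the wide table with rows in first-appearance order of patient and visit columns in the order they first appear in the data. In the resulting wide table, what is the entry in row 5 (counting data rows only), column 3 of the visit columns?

366

With rows in first-appearance order of patient, row 5 is patient=P040. visit columns in first-appearance order: v3, v2, v4, v1; column 3 is v4.
Long rows with patient=P040, visit=v4: min(962, 366, 911) = 366.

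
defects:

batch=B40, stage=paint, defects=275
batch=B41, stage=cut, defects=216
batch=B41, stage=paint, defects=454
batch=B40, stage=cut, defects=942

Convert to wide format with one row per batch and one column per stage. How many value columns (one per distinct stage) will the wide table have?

2 distinct stage values: paint, cut.

2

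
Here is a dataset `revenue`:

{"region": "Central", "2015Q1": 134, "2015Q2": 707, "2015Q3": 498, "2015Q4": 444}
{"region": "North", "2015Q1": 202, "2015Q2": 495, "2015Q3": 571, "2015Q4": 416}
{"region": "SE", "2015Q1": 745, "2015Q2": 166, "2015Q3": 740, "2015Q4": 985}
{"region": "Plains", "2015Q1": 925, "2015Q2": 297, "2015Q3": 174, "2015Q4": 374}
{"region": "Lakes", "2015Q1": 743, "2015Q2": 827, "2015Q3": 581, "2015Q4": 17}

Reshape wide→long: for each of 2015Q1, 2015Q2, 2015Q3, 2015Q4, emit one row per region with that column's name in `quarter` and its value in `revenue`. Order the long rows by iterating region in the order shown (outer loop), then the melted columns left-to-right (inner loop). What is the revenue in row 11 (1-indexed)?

20 rows total (5 × 4). Row 11: index ⌊(11-1)/4⌋ = 2 into region → SE; (11-1) mod 4 = 2 into the melted columns → 2015Q3.
So row 11 is (SE, 2015Q3, 740); revenue = 740.

740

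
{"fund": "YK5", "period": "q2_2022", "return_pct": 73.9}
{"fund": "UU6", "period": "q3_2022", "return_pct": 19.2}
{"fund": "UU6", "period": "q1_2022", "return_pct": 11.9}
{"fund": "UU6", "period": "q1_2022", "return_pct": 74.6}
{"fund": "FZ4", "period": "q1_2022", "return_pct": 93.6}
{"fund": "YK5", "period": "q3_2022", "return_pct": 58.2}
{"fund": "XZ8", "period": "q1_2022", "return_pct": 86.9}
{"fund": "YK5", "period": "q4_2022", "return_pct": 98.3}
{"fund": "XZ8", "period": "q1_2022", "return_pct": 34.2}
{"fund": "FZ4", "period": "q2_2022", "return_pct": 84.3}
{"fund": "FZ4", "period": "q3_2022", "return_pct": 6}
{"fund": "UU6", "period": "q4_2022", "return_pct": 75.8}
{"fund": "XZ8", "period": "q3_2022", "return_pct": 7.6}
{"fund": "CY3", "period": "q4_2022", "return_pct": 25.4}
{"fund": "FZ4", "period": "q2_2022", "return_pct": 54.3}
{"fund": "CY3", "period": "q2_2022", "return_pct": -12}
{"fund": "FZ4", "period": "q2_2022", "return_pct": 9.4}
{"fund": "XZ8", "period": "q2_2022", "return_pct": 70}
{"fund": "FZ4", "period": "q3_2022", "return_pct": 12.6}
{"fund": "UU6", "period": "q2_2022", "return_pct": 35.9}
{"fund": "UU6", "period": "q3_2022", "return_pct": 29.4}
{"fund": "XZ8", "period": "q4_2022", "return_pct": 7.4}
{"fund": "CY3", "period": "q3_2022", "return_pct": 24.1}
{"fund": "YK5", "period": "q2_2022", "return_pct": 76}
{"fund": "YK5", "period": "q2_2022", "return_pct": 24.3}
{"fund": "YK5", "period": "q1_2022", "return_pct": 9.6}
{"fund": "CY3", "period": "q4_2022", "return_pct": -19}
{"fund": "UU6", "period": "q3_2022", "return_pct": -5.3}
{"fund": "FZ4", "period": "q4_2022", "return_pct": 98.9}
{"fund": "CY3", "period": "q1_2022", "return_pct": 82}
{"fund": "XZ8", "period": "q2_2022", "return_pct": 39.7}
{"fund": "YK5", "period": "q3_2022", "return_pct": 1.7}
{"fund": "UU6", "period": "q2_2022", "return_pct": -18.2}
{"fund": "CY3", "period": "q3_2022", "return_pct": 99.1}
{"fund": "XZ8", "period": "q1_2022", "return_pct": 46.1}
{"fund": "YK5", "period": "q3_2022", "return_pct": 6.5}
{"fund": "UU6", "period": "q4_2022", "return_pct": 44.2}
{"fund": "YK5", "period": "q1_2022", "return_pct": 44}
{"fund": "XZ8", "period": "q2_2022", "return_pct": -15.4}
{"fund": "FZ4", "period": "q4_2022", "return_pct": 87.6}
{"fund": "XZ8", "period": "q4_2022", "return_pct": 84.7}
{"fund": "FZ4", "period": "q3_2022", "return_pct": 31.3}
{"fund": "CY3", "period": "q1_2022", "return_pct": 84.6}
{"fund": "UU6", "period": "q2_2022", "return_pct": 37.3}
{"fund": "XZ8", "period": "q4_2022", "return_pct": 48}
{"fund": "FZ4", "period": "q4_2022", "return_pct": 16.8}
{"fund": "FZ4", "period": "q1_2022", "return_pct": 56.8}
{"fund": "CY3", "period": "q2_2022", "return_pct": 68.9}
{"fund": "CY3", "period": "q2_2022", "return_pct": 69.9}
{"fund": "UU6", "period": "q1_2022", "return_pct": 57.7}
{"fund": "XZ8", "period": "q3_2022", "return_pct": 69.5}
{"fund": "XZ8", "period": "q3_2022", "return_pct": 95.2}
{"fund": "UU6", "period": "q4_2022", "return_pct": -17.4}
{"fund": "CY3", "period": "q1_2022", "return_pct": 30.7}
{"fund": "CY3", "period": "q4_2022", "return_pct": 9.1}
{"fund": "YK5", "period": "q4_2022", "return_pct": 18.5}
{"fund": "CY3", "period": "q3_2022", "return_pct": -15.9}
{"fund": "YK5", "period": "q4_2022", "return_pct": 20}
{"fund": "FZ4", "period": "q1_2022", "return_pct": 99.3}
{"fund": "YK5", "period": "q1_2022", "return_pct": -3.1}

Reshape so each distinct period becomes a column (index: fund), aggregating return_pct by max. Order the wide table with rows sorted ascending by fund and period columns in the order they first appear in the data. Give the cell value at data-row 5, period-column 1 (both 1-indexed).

With rows sorted ascending by fund, row 5 is fund=YK5. period columns in first-appearance order: q2_2022, q3_2022, q1_2022, q4_2022; column 1 is q2_2022.
Long rows with fund=YK5, period=q2_2022: max(73.9, 76, 24.3) = 76.

76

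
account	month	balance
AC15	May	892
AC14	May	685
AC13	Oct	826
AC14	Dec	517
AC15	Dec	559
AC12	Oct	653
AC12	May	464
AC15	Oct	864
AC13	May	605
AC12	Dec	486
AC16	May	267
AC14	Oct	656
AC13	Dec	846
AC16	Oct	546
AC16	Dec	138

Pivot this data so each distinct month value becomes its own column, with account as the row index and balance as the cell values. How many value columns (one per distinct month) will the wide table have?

3

3 distinct month values: Dec, Oct, May.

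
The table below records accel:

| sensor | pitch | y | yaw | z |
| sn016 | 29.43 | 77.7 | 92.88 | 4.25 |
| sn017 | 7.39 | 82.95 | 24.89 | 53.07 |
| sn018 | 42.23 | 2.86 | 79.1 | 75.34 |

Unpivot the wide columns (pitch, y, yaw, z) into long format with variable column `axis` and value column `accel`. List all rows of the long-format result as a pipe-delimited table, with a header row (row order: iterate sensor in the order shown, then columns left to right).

| sensor | axis | accel |
| sn016 | pitch | 29.43 |
| sn016 | y | 77.7 |
| sn016 | yaw | 92.88 |
| sn016 | z | 4.25 |
| sn017 | pitch | 7.39 |
| sn017 | y | 82.95 |
| sn017 | yaw | 24.89 |
| sn017 | z | 53.07 |
| sn018 | pitch | 42.23 |
| sn018 | y | 2.86 |
| sn018 | yaw | 79.1 |
| sn018 | z | 75.34 |

Each (sensor, column) pair becomes one row: 3 × 4 = 12 rows.
For example, (sn016, pitch) → accel=29.43.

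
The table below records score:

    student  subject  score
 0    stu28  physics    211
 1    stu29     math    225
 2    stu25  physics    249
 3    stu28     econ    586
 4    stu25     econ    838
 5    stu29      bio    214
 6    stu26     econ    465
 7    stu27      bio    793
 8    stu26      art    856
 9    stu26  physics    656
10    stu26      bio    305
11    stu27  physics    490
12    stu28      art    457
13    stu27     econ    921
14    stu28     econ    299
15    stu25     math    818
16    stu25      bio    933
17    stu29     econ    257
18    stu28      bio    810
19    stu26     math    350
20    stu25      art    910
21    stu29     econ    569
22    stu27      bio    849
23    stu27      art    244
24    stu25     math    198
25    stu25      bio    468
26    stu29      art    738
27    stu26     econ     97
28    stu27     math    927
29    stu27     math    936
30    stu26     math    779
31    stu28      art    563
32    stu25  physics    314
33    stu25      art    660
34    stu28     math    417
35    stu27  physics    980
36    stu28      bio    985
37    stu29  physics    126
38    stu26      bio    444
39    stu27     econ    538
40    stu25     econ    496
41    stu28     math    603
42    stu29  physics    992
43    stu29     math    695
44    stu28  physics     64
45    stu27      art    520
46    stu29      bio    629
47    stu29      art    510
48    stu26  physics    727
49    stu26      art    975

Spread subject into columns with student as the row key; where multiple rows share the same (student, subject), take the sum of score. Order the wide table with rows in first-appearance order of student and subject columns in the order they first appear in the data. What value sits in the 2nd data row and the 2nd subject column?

With rows in first-appearance order of student, row 2 is student=stu29. subject columns in first-appearance order: physics, math, econ, bio, art; column 2 is math.
Long rows with student=stu29, subject=math: 225 + 695 = 920.

920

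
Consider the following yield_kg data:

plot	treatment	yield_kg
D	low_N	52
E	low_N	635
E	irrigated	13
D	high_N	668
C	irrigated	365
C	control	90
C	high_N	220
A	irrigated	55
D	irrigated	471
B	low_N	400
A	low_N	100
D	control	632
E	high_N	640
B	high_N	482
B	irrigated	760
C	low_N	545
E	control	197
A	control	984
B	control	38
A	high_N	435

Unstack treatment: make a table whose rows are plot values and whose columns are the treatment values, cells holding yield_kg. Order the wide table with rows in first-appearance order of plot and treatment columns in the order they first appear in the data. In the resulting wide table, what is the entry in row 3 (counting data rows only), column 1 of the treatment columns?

With rows in first-appearance order of plot, row 3 is plot=C. treatment columns in first-appearance order: low_N, irrigated, high_N, control; column 1 is low_N.
Long rows with plot=C, treatment=low_N: yield_kg = 545.

545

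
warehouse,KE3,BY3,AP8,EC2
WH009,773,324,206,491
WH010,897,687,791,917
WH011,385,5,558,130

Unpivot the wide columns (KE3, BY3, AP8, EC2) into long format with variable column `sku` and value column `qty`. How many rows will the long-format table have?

12

3 warehouse values × 4 melted columns = 12 rows.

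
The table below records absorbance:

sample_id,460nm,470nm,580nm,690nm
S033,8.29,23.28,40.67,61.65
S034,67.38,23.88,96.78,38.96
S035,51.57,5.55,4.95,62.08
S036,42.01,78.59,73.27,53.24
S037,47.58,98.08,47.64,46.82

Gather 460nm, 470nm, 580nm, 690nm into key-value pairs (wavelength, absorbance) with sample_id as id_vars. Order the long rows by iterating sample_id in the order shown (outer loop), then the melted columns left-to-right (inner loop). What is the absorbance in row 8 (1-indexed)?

20 rows total (5 × 4). Row 8: index ⌊(8-1)/4⌋ = 1 into sample_id → S034; (8-1) mod 4 = 3 into the melted columns → 690nm.
So row 8 is (S034, 690nm, 38.96); absorbance = 38.96.

38.96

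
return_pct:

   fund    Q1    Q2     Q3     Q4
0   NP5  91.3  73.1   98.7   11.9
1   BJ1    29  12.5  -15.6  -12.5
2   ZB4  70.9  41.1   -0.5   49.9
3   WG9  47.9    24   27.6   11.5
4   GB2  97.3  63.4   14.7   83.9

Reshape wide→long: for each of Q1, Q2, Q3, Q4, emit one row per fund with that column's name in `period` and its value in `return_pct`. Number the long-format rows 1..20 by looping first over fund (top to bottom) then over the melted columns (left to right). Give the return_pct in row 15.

20 rows total (5 × 4). Row 15: index ⌊(15-1)/4⌋ = 3 into fund → WG9; (15-1) mod 4 = 2 into the melted columns → Q3.
So row 15 is (WG9, Q3, 27.6); return_pct = 27.6.

27.6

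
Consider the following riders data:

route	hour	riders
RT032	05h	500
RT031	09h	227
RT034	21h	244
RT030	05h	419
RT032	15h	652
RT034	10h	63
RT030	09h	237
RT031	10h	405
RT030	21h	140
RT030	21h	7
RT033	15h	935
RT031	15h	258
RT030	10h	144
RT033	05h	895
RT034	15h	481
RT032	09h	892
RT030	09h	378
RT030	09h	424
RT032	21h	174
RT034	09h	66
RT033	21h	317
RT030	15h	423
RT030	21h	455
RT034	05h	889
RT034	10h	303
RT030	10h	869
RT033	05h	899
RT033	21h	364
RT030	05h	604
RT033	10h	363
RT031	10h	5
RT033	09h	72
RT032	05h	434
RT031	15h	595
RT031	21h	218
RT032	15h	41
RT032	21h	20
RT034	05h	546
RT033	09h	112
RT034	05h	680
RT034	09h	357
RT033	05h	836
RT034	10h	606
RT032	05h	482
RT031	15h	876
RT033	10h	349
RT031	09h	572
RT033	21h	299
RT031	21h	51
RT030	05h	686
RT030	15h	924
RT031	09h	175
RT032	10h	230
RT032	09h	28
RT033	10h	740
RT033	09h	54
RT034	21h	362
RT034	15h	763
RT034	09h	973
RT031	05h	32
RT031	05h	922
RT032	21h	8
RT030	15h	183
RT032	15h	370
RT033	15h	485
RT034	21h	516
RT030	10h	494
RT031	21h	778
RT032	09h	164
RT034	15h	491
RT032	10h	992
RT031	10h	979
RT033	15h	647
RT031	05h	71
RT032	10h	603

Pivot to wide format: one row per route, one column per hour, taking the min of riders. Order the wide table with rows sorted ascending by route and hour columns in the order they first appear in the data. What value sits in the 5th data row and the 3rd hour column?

244

With rows sorted ascending by route, row 5 is route=RT034. hour columns in first-appearance order: 05h, 09h, 21h, 15h, 10h; column 3 is 21h.
Long rows with route=RT034, hour=21h: min(244, 362, 516) = 244.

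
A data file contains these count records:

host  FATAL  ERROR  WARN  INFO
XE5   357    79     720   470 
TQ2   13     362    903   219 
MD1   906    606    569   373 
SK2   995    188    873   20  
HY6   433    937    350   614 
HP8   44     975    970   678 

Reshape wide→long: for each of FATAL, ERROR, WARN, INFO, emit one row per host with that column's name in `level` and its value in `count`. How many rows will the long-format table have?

24

6 host values × 4 melted columns = 24 rows.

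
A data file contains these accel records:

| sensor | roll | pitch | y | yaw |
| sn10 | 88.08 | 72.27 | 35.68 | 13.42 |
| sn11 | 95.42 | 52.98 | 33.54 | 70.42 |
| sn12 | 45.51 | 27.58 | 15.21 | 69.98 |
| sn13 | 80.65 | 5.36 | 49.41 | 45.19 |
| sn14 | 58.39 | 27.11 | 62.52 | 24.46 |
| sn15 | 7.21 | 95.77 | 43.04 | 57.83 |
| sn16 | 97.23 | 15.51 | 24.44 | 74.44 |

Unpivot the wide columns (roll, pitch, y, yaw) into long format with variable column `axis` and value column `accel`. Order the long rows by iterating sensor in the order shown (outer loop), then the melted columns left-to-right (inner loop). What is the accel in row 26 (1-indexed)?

15.51

28 rows total (7 × 4). Row 26: index ⌊(26-1)/4⌋ = 6 into sensor → sn16; (26-1) mod 4 = 1 into the melted columns → pitch.
So row 26 is (sn16, pitch, 15.51); accel = 15.51.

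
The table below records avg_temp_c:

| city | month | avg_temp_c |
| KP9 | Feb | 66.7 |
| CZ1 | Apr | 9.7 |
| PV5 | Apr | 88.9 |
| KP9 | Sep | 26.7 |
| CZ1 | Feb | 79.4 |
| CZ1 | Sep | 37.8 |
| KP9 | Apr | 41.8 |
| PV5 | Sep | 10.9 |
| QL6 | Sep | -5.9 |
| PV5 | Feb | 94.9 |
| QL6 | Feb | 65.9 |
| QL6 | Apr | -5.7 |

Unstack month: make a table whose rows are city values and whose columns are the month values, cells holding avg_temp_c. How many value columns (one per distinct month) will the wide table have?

3

3 distinct month values: Apr, Feb, Sep.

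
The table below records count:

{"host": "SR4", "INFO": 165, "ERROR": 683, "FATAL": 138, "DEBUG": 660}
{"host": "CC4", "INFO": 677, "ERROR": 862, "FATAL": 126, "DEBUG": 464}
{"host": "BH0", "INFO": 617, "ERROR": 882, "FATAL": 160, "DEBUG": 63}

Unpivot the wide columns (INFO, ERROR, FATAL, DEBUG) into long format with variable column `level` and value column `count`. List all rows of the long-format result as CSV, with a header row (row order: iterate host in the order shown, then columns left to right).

host,level,count
SR4,INFO,165
SR4,ERROR,683
SR4,FATAL,138
SR4,DEBUG,660
CC4,INFO,677
CC4,ERROR,862
CC4,FATAL,126
CC4,DEBUG,464
BH0,INFO,617
BH0,ERROR,882
BH0,FATAL,160
BH0,DEBUG,63

Each (host, column) pair becomes one row: 3 × 4 = 12 rows.
For example, (SR4, INFO) → count=165.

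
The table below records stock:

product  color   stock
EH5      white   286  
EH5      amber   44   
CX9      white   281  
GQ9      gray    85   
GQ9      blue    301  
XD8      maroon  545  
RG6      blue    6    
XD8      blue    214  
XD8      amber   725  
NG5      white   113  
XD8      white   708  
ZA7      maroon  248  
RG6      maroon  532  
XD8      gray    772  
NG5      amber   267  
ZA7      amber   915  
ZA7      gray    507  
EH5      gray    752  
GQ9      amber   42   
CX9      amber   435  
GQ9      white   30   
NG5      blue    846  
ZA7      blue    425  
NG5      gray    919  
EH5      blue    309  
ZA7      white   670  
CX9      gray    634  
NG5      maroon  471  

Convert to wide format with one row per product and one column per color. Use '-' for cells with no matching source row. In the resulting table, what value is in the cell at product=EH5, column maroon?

No long-format row has product=EH5 and color=maroon, so the cell is -.

-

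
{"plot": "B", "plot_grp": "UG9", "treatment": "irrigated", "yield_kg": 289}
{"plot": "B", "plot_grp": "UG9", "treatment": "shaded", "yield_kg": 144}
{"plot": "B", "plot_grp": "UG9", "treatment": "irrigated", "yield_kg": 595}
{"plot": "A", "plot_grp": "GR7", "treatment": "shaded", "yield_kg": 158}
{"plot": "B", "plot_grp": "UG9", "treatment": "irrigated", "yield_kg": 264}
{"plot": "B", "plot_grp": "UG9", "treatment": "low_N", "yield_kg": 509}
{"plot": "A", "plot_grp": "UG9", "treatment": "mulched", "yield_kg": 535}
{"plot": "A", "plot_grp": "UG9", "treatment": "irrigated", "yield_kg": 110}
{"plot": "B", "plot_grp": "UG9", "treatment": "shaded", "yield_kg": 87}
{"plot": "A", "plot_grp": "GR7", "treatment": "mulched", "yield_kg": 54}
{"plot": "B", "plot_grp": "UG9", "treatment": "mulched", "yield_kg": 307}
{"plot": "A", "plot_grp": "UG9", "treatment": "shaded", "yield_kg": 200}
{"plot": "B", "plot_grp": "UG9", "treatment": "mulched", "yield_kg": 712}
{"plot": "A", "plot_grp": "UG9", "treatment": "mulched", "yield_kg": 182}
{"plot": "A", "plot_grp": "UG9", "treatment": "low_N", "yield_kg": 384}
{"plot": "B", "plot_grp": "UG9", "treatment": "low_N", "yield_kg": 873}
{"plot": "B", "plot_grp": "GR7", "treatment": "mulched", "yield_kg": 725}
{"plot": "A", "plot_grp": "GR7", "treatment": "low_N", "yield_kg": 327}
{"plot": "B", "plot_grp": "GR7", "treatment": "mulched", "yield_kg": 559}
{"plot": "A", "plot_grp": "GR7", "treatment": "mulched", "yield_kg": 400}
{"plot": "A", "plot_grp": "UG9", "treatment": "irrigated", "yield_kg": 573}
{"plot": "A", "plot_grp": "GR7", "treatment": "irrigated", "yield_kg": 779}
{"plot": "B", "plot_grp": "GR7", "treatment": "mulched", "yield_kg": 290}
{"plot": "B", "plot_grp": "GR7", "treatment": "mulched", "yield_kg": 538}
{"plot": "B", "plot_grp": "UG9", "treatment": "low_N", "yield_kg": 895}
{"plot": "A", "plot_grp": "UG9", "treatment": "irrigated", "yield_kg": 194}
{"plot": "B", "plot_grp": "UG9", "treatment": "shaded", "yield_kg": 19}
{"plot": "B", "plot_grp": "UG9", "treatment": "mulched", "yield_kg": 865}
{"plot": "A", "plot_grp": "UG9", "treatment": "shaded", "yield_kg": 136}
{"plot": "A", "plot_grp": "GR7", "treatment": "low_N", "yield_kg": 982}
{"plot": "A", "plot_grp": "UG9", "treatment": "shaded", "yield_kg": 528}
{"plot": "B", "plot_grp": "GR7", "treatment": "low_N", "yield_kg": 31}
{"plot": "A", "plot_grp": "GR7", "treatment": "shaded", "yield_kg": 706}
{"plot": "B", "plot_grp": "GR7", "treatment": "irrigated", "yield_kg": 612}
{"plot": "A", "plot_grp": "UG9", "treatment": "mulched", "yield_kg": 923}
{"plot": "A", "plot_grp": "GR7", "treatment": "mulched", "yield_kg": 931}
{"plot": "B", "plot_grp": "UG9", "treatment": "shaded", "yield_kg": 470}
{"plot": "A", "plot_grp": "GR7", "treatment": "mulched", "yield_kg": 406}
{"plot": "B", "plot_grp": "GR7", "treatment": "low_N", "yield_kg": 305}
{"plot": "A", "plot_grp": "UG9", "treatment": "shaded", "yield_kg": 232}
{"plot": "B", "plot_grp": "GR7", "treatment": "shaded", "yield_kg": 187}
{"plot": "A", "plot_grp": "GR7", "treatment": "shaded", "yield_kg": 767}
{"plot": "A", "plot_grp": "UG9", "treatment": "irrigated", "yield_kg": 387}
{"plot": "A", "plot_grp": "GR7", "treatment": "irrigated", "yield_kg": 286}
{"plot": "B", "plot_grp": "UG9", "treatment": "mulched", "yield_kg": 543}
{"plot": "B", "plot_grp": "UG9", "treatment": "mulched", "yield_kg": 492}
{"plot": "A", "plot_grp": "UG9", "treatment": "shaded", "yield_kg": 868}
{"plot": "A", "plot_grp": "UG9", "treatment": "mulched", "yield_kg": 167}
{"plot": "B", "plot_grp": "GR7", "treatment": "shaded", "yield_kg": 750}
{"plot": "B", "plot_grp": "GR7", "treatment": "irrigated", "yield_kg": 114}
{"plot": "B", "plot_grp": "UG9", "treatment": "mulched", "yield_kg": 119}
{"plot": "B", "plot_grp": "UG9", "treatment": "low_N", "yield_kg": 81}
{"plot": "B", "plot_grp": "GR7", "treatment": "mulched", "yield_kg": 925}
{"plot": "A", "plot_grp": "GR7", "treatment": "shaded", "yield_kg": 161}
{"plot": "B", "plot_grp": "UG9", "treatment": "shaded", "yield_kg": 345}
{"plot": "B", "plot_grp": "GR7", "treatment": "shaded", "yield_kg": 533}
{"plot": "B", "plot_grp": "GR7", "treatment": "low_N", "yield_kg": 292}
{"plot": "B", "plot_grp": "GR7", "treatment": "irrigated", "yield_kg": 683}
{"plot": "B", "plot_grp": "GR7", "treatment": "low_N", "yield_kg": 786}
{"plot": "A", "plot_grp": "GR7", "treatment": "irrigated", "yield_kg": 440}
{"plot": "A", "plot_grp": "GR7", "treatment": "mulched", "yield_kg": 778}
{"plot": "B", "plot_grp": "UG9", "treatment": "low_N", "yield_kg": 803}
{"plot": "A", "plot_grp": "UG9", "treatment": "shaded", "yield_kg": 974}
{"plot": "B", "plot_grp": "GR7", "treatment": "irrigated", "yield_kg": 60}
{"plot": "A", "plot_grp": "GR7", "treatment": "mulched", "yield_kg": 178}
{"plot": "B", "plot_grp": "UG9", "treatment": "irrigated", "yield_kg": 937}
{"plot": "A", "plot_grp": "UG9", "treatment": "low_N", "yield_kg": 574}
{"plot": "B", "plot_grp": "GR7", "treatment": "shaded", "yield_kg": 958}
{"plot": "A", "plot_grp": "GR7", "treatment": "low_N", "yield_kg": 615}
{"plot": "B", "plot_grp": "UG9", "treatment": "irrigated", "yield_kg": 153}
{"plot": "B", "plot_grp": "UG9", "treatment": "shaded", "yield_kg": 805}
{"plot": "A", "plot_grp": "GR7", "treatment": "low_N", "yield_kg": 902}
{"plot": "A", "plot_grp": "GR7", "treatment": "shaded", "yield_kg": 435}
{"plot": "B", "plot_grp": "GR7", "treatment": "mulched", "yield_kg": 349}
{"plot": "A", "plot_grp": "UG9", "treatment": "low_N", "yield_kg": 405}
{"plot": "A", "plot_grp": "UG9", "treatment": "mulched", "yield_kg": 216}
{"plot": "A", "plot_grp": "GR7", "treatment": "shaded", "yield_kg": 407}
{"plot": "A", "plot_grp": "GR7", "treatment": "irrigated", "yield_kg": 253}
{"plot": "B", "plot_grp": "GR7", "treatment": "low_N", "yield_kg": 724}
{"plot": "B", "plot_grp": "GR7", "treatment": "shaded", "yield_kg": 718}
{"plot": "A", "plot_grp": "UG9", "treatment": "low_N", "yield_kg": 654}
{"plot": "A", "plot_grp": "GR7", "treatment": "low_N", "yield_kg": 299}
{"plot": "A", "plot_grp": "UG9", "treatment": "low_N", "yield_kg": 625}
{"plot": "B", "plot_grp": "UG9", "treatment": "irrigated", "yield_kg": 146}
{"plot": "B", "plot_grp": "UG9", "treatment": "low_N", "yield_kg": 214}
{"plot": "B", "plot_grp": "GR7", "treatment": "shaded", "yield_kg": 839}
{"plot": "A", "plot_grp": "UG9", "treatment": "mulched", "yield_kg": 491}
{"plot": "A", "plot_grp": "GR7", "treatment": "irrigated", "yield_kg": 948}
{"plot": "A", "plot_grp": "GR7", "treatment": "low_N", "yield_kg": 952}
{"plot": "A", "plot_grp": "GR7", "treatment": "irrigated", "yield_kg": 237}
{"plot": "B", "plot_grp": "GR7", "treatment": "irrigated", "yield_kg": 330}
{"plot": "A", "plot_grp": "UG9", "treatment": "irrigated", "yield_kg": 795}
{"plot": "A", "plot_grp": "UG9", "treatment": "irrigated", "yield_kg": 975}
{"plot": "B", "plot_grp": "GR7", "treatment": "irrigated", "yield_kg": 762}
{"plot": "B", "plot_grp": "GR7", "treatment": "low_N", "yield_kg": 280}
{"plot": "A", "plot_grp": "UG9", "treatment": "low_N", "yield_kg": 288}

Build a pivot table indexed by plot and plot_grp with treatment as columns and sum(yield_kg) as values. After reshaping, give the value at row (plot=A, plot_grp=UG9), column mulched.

2514

Rows with plot=A, plot_grp=UG9 and treatment=mulched: yield_kg values are 535, 182, 923, 167, 216, 491.
535 + 182 + 923 + 167 + 216 + 491 = 2514.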